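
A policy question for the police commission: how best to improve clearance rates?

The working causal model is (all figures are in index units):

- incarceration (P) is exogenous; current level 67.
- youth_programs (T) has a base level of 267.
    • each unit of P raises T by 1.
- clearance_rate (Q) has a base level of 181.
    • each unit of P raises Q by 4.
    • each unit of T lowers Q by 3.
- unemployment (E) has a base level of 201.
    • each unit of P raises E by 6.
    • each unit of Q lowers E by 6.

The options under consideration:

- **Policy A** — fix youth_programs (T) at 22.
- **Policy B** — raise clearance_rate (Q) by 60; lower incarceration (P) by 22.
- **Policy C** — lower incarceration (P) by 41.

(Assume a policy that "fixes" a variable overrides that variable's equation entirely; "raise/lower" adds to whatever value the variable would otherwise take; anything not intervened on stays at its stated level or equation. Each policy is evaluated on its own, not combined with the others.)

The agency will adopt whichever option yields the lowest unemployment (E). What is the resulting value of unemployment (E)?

-1695

Policy A (T := 22):
  P = 67
  T = 22
  Q = 181 + 4·67 − 3·22 = 383
  E = 201 + 6·67 − 6·383 = -1695
Policy B (Q + 60, P − 22):
  P = 67 − 22 = 45
  T = 267 + 45 = 312
  Q = 181 + 4·45 − 3·312 (+60 from intervention) = -515
  E = 201 + 6·45 − 6·(-515) = 3561
Policy C (P − 41):
  P = 67 − 41 = 26
  T = 267 + 26 = 293
  Q = 181 + 4·26 − 3·293 = -594
  E = 201 + 6·26 − 6·(-594) = 3921
Comparing — Policy A: E=-1695, Policy B: E=3561, Policy C: E=3921. Lowest is -1695 (Policy A).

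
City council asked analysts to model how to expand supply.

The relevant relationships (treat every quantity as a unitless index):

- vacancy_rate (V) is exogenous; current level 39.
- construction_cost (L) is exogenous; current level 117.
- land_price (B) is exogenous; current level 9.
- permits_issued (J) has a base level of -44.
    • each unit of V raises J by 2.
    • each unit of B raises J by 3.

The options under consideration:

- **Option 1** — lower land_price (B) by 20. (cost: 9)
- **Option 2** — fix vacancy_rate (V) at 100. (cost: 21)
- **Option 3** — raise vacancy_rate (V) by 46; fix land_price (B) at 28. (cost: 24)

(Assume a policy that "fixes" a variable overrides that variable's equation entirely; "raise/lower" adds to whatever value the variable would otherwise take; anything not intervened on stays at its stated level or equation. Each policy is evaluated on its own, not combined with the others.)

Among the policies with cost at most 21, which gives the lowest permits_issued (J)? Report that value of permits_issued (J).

1

Option 1 (B − 20):
  V = 39
  B = 9 − 20 = -11
  J = -44 + 2·39 + 3·(-11) = 1
Option 2 (V := 100):
  V = 100
  B = 9
  J = -44 + 2·100 + 3·9 = 183
Comparing — Option 1: J=1, Option 2: J=183. Lowest is 1 (Option 1).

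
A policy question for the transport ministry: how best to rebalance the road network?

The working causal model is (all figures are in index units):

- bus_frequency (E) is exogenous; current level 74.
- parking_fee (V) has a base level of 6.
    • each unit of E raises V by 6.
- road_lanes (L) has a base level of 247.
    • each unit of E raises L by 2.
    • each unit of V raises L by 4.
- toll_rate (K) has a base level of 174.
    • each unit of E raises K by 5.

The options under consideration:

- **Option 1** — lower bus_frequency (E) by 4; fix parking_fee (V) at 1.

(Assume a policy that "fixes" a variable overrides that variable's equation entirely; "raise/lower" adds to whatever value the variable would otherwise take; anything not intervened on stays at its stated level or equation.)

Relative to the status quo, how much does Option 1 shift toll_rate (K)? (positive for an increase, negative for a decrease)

Baseline:
  E = 74
  K = 174 + 5·74 = 544
Option 1 (E − 4, V := 1):
  E = 74 − 4 = 70
  K = 174 + 5·70 = 524
Change in K: 524 − 544 = -20

-20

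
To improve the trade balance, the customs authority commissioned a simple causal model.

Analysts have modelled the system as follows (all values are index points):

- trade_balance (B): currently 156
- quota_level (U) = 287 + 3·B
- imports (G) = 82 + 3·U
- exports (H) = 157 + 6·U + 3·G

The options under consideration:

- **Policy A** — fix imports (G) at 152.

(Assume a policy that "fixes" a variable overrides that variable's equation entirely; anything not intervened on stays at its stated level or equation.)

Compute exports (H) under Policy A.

5143

Policy A (G := 152):
  B = 156
  U = 287 + 3·156 = 755
  G = 152
  H = 157 + 6·755 + 3·152 = 5143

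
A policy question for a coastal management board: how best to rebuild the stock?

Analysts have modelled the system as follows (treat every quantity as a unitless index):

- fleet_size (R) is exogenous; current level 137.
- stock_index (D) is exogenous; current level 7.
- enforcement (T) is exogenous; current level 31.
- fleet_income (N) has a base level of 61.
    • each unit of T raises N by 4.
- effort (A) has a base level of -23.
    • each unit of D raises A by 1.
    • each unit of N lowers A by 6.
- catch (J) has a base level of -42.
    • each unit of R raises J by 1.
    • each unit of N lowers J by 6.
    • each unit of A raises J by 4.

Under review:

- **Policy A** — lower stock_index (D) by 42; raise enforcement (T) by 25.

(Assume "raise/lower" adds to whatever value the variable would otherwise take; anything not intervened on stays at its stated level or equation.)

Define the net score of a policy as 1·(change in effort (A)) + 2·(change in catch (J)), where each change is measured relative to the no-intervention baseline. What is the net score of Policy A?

-6978

Baseline:
  R = 137
  D = 7
  T = 31
  N = 61 + 4·31 = 185
  A = -23 + 7 − 6·185 = -1126
  J = -42 + 137 − 6·185 + 4·(-1126) = -5519
Policy A (D − 42, T + 25):
  R = 137
  D = 7 − 42 = -35
  T = 31 + 25 = 56
  N = 61 + 4·56 = 285
  A = -23 + (-35) − 6·285 = -1768
  J = -42 + 137 − 6·285 + 4·(-1768) = -8687
ΔA = -1768 − (-1126) = -642; ΔJ = -8687 − (-5519) = -3168
Score = 1·(-642) + 2·(-3168) = -6978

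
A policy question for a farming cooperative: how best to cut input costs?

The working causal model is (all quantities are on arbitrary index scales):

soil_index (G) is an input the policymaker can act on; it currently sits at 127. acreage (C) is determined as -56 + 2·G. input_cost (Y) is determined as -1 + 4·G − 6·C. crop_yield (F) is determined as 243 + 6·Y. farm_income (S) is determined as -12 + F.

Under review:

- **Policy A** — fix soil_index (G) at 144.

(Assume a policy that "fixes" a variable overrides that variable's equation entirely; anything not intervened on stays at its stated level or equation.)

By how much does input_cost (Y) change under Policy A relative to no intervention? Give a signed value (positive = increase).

-136

Baseline:
  G = 127
  C = -56 + 2·127 = 198
  Y = -1 + 4·127 − 6·198 = -681
Policy A (G := 144):
  G = 144
  C = -56 + 2·144 = 232
  Y = -1 + 4·144 − 6·232 = -817
Change in Y: -817 − (-681) = -136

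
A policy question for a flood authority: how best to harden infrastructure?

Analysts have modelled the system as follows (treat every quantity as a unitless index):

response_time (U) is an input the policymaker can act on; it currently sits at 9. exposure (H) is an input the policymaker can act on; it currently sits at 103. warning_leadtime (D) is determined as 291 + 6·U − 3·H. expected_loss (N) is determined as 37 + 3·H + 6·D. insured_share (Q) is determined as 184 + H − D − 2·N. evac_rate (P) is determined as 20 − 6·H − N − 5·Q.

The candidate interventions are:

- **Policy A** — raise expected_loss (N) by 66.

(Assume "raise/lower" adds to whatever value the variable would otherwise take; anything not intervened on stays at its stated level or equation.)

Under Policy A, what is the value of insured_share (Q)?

Policy A (N + 66):
  U = 9
  H = 103
  D = 291 + 6·9 − 3·103 = 36
  N = 37 + 3·103 + 6·36 (+66 from intervention) = 628
  Q = 184 + 103 − 36 − 2·628 = -1005

-1005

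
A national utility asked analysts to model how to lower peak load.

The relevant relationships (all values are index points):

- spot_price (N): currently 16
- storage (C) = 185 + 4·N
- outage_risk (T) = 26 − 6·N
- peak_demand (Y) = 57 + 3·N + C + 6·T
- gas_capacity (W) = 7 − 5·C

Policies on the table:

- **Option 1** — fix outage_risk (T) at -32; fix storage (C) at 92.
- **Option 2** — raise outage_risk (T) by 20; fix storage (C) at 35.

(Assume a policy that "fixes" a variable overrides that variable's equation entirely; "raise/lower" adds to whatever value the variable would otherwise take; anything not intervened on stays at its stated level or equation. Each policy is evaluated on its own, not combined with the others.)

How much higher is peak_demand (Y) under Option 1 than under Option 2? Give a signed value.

Option 1 (T := -32, C := 92):
  N = 16
  C = 92
  T = -32
  Y = 57 + 3·16 + 92 + 6·(-32) = 5
Option 2 (T + 20, C := 35):
  N = 16
  C = 35
  T = 26 − 6·16 (+20 from intervention) = -50
  Y = 57 + 3·16 + 35 + 6·(-50) = -160
Y: 5 − (-160) = 165

165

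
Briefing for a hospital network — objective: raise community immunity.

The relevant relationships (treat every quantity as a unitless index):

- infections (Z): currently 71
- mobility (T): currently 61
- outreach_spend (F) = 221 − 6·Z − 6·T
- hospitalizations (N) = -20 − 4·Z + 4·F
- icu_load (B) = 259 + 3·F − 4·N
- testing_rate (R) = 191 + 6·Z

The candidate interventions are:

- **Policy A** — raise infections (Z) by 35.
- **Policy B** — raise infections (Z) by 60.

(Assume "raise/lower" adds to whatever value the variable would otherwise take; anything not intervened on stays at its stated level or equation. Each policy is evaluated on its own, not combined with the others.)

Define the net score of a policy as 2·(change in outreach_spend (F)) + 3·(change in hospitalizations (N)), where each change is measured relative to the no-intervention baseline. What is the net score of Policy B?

-5760

Baseline:
  Z = 71
  T = 61
  F = 221 − 6·71 − 6·61 = -571
  N = -20 − 4·71 + 4·(-571) = -2588
Policy B (Z + 60):
  Z = 71 + 60 = 131
  T = 61
  F = 221 − 6·131 − 6·61 = -931
  N = -20 − 4·131 + 4·(-931) = -4268
ΔF = -931 − (-571) = -360; ΔN = -4268 − (-2588) = -1680
Score = 2·(-360) + 3·(-1680) = -5760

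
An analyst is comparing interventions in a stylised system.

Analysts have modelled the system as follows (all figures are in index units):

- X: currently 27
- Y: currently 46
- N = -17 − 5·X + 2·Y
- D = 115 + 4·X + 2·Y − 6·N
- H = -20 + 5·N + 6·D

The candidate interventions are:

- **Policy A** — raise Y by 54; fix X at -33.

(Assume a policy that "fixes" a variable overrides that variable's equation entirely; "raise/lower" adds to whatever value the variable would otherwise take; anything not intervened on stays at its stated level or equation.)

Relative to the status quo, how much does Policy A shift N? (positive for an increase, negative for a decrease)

408

Baseline:
  X = 27
  Y = 46
  N = -17 − 5·27 + 2·46 = -60
Policy A (Y + 54, X := -33):
  X = -33
  Y = 46 + 54 = 100
  N = -17 − 5·(-33) + 2·100 = 348
Change in N: 348 − (-60) = 408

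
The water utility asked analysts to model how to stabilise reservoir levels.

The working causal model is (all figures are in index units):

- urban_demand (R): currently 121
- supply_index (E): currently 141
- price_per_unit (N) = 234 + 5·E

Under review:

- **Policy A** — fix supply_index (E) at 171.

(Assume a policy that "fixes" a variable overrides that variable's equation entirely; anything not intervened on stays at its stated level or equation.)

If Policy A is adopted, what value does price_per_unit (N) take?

Policy A (E := 171):
  E = 171
  N = 234 + 5·171 = 1089

1089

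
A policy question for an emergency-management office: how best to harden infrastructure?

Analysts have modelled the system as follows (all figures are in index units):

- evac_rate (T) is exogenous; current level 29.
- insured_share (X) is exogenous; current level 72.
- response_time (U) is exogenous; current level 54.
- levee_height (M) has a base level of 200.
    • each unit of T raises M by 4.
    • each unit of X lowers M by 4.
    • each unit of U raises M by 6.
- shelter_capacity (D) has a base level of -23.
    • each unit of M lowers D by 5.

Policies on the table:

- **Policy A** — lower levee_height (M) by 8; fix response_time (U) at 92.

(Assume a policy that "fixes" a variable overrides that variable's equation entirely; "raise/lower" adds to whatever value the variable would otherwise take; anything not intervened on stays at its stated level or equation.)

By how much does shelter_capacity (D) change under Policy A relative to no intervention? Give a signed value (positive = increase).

Baseline:
  T = 29
  X = 72
  U = 54
  M = 200 + 4·29 − 4·72 + 6·54 = 352
  D = -23 − 5·352 = -1783
Policy A (M − 8, U := 92):
  T = 29
  X = 72
  U = 92
  M = 200 + 4·29 − 4·72 + 6·92 (−8 from intervention) = 572
  D = -23 − 5·572 = -2883
Change in D: -2883 − (-1783) = -1100

-1100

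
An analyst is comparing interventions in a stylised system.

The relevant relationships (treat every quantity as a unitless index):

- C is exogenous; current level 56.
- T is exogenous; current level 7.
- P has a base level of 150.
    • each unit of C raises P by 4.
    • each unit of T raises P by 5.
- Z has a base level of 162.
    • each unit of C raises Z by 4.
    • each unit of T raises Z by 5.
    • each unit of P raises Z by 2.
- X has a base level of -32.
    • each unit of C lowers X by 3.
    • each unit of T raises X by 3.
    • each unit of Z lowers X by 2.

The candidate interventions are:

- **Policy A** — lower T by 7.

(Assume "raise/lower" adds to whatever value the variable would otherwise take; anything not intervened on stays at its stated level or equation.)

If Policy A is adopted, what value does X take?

Policy A (T − 7):
  C = 56
  T = 7 − 7 = 0
  P = 150 + 4·56 + 5·0 = 374
  Z = 162 + 4·56 + 5·0 + 2·374 = 1134
  X = -32 − 3·56 + 3·0 − 2·1134 = -2468

-2468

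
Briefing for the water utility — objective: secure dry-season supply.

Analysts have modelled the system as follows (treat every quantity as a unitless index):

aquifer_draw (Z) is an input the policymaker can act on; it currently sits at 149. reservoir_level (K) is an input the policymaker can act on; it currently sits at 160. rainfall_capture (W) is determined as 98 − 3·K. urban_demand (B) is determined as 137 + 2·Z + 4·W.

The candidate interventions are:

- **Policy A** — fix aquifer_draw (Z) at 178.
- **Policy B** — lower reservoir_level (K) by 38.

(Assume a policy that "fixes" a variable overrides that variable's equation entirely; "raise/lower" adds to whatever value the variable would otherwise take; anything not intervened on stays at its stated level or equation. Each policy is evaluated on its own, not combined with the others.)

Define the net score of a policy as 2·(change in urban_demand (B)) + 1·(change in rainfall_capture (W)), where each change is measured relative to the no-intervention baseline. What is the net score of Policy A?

Baseline:
  Z = 149
  K = 160
  W = 98 − 3·160 = -382
  B = 137 + 2·149 + 4·(-382) = -1093
Policy A (Z := 178):
  Z = 178
  K = 160
  W = 98 − 3·160 = -382
  B = 137 + 2·178 + 4·(-382) = -1035
ΔB = -1035 − (-1093) = 58; ΔW = -382 − (-382) = 0
Score = 2·58 + 1·0 = 116

116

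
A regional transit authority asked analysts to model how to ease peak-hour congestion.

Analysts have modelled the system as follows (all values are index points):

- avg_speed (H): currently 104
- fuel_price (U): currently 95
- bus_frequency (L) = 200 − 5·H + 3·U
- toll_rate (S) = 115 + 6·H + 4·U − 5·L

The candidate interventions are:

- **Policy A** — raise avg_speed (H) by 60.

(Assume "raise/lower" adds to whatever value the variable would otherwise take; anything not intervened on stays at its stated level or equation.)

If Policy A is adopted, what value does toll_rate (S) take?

3154

Policy A (H + 60):
  H = 104 + 60 = 164
  U = 95
  L = 200 − 5·164 + 3·95 = -335
  S = 115 + 6·164 + 4·95 − 5·(-335) = 3154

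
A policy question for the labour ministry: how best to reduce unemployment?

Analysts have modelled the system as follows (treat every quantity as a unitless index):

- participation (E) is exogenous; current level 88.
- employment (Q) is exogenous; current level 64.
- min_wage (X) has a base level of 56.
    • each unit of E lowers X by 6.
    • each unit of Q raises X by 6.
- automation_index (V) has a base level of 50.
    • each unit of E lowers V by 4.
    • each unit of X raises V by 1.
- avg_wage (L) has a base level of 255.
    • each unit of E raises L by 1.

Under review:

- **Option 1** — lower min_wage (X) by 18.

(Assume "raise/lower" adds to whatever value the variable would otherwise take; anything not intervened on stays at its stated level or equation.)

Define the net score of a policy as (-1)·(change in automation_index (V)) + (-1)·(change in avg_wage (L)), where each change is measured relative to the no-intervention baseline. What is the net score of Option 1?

18

Baseline:
  E = 88
  Q = 64
  X = 56 − 6·88 + 6·64 = -88
  V = 50 − 4·88 + (-88) = -390
  L = 255 + 88 = 343
Option 1 (X − 18):
  E = 88
  Q = 64
  X = 56 − 6·88 + 6·64 (−18 from intervention) = -106
  V = 50 − 4·88 + (-106) = -408
  L = 255 + 88 = 343
ΔV = -408 − (-390) = -18; ΔL = 343 − 343 = 0
Score = (-1)·(-18) + (-1)·0 = 18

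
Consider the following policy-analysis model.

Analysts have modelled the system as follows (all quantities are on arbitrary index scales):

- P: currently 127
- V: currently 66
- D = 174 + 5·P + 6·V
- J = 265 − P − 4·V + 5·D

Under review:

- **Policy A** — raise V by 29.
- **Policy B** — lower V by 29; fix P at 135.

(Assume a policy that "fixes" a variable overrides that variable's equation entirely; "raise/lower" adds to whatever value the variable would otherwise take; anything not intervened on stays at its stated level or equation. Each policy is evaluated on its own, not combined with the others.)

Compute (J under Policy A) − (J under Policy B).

1316

Policy A (V + 29):
  P = 127
  V = 66 + 29 = 95
  D = 174 + 5·127 + 6·95 = 1379
  J = 265 − 127 − 4·95 + 5·1379 = 6653
Policy B (V − 29, P := 135):
  P = 135
  V = 66 − 29 = 37
  D = 174 + 5·135 + 6·37 = 1071
  J = 265 − 135 − 4·37 + 5·1071 = 5337
J: 6653 − 5337 = 1316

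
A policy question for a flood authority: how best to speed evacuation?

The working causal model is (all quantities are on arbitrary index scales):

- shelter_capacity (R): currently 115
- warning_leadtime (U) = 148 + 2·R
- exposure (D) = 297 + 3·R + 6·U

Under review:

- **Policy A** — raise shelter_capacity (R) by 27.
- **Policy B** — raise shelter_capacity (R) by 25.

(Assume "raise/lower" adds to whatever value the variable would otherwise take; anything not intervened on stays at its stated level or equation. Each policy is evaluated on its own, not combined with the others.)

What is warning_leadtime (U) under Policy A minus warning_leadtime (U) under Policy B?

Policy A (R + 27):
  R = 115 + 27 = 142
  U = 148 + 2·142 = 432
Policy B (R + 25):
  R = 115 + 25 = 140
  U = 148 + 2·140 = 428
U: 432 − 428 = 4

4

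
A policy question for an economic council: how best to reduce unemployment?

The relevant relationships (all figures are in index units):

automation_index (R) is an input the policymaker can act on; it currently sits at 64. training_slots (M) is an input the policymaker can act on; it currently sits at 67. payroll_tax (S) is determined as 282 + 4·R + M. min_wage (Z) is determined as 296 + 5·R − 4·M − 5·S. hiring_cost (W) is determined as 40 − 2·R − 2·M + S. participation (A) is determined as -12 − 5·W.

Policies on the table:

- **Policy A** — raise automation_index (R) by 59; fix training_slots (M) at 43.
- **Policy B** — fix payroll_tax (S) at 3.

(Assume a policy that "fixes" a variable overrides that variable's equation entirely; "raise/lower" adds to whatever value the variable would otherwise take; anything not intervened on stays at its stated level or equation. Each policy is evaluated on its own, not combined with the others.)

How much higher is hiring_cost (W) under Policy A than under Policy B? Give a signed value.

Policy A (R + 59, M := 43):
  R = 64 + 59 = 123
  M = 43
  S = 282 + 4·123 + 43 = 817
  W = 40 − 2·123 − 2·43 + 817 = 525
Policy B (S := 3):
  R = 64
  M = 67
  S = 3
  W = 40 − 2·64 − 2·67 + 3 = -219
W: 525 − (-219) = 744

744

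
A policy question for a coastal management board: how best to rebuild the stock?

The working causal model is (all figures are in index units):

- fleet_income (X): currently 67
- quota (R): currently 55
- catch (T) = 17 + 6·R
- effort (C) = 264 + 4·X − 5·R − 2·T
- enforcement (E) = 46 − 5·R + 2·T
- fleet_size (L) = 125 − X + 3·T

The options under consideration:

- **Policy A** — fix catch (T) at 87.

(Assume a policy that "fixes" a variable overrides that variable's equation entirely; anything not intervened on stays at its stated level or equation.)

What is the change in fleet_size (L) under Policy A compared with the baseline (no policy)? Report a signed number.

-780

Baseline:
  X = 67
  R = 55
  T = 17 + 6·55 = 347
  L = 125 − 67 + 3·347 = 1099
Policy A (T := 87):
  X = 67
  R = 55
  T = 87
  L = 125 − 67 + 3·87 = 319
Change in L: 319 − 1099 = -780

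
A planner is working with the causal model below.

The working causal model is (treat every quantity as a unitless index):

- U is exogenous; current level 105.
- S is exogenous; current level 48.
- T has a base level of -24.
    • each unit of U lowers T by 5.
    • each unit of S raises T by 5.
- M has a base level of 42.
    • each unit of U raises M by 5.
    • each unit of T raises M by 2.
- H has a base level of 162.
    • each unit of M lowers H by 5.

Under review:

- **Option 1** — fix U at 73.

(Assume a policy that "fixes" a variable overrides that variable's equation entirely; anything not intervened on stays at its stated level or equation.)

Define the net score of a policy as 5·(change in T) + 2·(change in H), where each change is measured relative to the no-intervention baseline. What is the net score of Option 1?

Baseline:
  U = 105
  S = 48
  T = -24 − 5·105 + 5·48 = -309
  M = 42 + 5·105 + 2·(-309) = -51
  H = 162 − 5·(-51) = 417
Option 1 (U := 73):
  U = 73
  S = 48
  T = -24 − 5·73 + 5·48 = -149
  M = 42 + 5·73 + 2·(-149) = 109
  H = 162 − 5·109 = -383
ΔT = -149 − (-309) = 160; ΔH = -383 − 417 = -800
Score = 5·160 + 2·(-800) = -800

-800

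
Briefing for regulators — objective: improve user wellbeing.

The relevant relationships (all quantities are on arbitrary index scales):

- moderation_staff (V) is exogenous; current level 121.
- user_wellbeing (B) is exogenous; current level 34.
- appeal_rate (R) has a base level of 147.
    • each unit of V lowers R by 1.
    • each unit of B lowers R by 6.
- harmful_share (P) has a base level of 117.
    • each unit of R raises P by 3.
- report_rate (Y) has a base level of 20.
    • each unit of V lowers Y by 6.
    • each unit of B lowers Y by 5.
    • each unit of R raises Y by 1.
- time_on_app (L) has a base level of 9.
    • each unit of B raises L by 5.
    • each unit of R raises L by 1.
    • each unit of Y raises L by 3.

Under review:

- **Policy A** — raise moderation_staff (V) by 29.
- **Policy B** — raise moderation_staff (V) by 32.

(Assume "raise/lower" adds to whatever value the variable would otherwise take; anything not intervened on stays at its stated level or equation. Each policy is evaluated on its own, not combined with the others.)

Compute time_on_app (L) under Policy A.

-3799

Policy A (V + 29):
  V = 121 + 29 = 150
  B = 34
  R = 147 − 150 − 6·34 = -207
  Y = 20 − 6·150 − 5·34 + (-207) = -1257
  L = 9 + 5·34 + (-207) + 3·(-1257) = -3799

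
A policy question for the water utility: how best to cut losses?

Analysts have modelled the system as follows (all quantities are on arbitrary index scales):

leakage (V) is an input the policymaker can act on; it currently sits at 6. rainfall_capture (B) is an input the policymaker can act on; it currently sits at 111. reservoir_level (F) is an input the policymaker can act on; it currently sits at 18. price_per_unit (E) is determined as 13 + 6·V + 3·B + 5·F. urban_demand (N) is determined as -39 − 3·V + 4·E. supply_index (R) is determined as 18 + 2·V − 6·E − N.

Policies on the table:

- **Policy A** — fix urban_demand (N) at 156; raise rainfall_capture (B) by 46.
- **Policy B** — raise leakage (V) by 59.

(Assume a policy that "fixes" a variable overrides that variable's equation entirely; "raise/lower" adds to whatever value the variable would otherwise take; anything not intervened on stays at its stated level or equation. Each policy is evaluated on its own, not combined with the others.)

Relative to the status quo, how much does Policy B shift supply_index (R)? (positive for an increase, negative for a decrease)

-3245

Baseline:
  V = 6
  B = 111
  F = 18
  E = 13 + 6·6 + 3·111 + 5·18 = 472
  N = -39 − 3·6 + 4·472 = 1831
  R = 18 + 2·6 − 6·472 − 1831 = -4633
Policy B (V + 59):
  V = 6 + 59 = 65
  B = 111
  F = 18
  E = 13 + 6·65 + 3·111 + 5·18 = 826
  N = -39 − 3·65 + 4·826 = 3070
  R = 18 + 2·65 − 6·826 − 3070 = -7878
Change in R: -7878 − (-4633) = -3245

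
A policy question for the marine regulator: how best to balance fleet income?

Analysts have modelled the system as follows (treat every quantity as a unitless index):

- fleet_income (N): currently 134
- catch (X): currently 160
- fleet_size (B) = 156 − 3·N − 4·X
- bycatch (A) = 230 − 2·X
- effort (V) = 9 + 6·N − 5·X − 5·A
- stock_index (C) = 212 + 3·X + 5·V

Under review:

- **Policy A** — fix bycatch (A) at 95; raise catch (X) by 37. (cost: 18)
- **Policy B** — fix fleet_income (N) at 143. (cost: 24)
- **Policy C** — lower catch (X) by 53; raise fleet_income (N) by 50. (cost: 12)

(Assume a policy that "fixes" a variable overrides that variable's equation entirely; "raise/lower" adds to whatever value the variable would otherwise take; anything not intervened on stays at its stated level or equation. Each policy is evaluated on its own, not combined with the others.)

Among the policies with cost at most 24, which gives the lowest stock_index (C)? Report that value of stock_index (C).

-2432

Policy A (A := 95, X + 37):
  N = 134
  X = 160 + 37 = 197
  A = 95
  V = 9 + 6·134 − 5·197 − 5·95 = -647
  C = 212 + 3·197 + 5·(-647) = -2432
Policy B (N := 143):
  N = 143
  X = 160
  A = 230 − 2·160 = -90
  V = 9 + 6·143 − 5·160 − 5·(-90) = 517
  C = 212 + 3·160 + 5·517 = 3277
Policy C (X − 53, N + 50):
  N = 134 + 50 = 184
  X = 160 − 53 = 107
  A = 230 − 2·107 = 16
  V = 9 + 6·184 − 5·107 − 5·16 = 498
  C = 212 + 3·107 + 5·498 = 3023
Comparing — Policy A: C=-2432, Policy B: C=3277, Policy C: C=3023. Lowest is -2432 (Policy A).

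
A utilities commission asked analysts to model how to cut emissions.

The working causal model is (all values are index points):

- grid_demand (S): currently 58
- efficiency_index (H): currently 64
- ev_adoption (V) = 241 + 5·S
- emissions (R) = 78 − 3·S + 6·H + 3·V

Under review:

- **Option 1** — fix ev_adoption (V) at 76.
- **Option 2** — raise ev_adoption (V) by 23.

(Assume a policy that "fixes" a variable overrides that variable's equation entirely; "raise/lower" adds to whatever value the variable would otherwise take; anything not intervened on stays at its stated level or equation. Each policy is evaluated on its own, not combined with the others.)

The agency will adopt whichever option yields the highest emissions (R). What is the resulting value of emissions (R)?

1950

Option 1 (V := 76):
  S = 58
  H = 64
  V = 76
  R = 78 − 3·58 + 6·64 + 3·76 = 516
Option 2 (V + 23):
  S = 58
  H = 64
  V = 241 + 5·58 (+23 from intervention) = 554
  R = 78 − 3·58 + 6·64 + 3·554 = 1950
Comparing — Option 1: R=516, Option 2: R=1950. Highest is 1950 (Option 2).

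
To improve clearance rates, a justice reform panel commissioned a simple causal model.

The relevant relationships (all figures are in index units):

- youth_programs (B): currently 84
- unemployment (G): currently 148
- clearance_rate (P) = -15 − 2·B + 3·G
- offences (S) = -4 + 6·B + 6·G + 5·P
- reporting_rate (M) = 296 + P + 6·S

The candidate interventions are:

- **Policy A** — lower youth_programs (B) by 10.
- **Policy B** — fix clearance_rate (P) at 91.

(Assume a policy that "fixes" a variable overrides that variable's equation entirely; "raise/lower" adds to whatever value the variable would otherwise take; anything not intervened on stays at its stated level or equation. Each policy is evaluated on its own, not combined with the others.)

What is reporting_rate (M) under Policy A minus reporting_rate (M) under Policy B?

Policy A (B − 10):
  B = 84 − 10 = 74
  G = 148
  P = -15 − 2·74 + 3·148 = 281
  S = -4 + 6·74 + 6·148 + 5·281 = 2733
  M = 296 + 281 + 6·2733 = 16975
Policy B (P := 91):
  B = 84
  G = 148
  P = 91
  S = -4 + 6·84 + 6·148 + 5·91 = 1843
  M = 296 + 91 + 6·1843 = 11445
M: 16975 − 11445 = 5530

5530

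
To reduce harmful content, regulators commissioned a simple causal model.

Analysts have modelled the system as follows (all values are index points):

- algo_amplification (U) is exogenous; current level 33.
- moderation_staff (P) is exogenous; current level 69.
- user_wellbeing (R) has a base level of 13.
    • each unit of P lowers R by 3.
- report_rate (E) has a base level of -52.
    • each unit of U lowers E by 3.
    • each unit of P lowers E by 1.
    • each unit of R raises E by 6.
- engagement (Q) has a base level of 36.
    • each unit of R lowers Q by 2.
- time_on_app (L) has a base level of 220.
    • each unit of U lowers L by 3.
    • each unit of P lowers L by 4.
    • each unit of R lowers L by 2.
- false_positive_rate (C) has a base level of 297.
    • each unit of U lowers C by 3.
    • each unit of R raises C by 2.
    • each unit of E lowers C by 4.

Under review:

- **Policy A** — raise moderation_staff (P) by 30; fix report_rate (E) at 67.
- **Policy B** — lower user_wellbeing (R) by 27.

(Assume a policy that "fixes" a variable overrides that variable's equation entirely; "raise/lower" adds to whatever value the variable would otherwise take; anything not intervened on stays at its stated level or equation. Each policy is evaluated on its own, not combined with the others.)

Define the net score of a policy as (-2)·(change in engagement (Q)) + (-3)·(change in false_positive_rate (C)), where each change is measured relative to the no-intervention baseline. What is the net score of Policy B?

-1890

Baseline:
  U = 33
  P = 69
  R = 13 − 3·69 = -194
  E = -52 − 3·33 − 69 + 6·(-194) = -1384
  Q = 36 − 2·(-194) = 424
  C = 297 − 3·33 + 2·(-194) − 4·(-1384) = 5346
Policy B (R − 27):
  U = 33
  P = 69
  R = 13 − 3·69 (−27 from intervention) = -221
  E = -52 − 3·33 − 69 + 6·(-221) = -1546
  Q = 36 − 2·(-221) = 478
  C = 297 − 3·33 + 2·(-221) − 4·(-1546) = 5940
ΔQ = 478 − 424 = 54; ΔC = 5940 − 5346 = 594
Score = (-2)·54 + (-3)·594 = -1890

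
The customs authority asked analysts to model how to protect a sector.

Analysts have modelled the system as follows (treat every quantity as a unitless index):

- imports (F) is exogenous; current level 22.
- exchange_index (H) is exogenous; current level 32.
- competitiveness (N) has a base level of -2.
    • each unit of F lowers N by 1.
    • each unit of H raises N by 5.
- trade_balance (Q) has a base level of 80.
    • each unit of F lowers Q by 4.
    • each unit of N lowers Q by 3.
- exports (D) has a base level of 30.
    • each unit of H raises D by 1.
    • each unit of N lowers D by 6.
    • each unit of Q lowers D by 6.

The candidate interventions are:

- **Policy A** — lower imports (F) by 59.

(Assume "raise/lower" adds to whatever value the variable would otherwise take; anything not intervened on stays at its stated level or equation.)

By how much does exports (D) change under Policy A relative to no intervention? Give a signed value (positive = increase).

-708

Baseline:
  F = 22
  H = 32
  N = -2 − 22 + 5·32 = 136
  Q = 80 − 4·22 − 3·136 = -416
  D = 30 + 32 − 6·136 − 6·(-416) = 1742
Policy A (F − 59):
  F = 22 − 59 = -37
  H = 32
  N = -2 − (-37) + 5·32 = 195
  Q = 80 − 4·(-37) − 3·195 = -357
  D = 30 + 32 − 6·195 − 6·(-357) = 1034
Change in D: 1034 − 1742 = -708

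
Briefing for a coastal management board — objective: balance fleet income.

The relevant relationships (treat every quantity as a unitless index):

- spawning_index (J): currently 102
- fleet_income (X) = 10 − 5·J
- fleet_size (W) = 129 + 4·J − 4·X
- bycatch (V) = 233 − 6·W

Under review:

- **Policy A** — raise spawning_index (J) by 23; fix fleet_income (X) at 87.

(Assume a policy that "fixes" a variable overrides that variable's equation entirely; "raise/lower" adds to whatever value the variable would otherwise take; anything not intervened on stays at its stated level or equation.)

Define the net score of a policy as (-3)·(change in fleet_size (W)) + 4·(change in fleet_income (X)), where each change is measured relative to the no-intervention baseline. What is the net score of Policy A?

Baseline:
  J = 102
  X = 10 − 5·102 = -500
  W = 129 + 4·102 − 4·(-500) = 2537
Policy A (J + 23, X := 87):
  J = 102 + 23 = 125
  X = 87
  W = 129 + 4·125 − 4·87 = 281
ΔW = 281 − 2537 = -2256; ΔX = 87 − (-500) = 587
Score = (-3)·(-2256) + 4·587 = 9116

9116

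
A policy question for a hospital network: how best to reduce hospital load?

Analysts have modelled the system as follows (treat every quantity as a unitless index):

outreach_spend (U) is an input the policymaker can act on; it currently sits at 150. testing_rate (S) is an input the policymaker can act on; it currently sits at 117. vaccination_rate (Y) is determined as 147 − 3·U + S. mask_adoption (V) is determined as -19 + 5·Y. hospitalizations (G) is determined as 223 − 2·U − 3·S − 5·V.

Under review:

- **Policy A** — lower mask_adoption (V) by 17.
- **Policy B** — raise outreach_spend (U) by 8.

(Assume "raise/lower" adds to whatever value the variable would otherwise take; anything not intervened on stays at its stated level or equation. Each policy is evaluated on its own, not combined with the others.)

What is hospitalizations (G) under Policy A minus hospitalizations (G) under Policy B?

Policy A (V − 17):
  U = 150
  S = 117
  Y = 147 − 3·150 + 117 = -186
  V = -19 + 5·(-186) (−17 from intervention) = -966
  G = 223 − 2·150 − 3·117 − 5·(-966) = 4402
Policy B (U + 8):
  U = 150 + 8 = 158
  S = 117
  Y = 147 − 3·158 + 117 = -210
  V = -19 + 5·(-210) = -1069
  G = 223 − 2·158 − 3·117 − 5·(-1069) = 4901
G: 4402 − 4901 = -499

-499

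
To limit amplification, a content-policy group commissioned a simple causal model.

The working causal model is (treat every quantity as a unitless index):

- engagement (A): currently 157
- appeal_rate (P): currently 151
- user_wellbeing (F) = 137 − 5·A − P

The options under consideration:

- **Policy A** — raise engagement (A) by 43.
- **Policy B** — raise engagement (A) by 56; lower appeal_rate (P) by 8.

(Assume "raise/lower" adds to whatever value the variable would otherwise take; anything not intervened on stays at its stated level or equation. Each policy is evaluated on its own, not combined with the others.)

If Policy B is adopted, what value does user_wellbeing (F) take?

Policy B (A + 56, P − 8):
  A = 157 + 56 = 213
  P = 151 − 8 = 143
  F = 137 − 5·213 − 143 = -1071

-1071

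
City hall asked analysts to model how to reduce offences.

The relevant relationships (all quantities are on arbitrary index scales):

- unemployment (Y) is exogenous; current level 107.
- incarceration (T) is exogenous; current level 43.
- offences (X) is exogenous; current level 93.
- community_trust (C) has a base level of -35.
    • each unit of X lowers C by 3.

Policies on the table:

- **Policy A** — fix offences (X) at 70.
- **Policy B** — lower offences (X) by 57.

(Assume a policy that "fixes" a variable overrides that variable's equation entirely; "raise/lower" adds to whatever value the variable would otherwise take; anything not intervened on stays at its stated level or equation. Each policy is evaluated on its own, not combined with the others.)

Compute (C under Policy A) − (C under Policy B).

-102

Policy A (X := 70):
  X = 70
  C = -35 − 3·70 = -245
Policy B (X − 57):
  X = 93 − 57 = 36
  C = -35 − 3·36 = -143
C: -245 − (-143) = -102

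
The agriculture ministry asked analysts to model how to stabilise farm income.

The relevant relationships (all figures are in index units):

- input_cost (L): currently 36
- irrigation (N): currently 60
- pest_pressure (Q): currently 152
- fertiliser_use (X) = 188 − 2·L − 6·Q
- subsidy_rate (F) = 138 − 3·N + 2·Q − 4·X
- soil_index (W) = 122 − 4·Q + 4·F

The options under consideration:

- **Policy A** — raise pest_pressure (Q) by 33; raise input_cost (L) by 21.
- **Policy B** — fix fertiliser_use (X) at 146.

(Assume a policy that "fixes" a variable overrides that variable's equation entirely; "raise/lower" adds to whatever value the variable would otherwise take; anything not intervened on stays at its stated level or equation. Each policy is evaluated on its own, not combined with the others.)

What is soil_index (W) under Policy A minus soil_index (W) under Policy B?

19044

Policy A (Q + 33, L + 21):
  L = 36 + 21 = 57
  N = 60
  Q = 152 + 33 = 185
  X = 188 − 2·57 − 6·185 = -1036
  F = 138 − 3·60 + 2·185 − 4·(-1036) = 4472
  W = 122 − 4·185 + 4·4472 = 17270
Policy B (X := 146):
  L = 36
  N = 60
  Q = 152
  X = 146
  F = 138 − 3·60 + 2·152 − 4·146 = -322
  W = 122 − 4·152 + 4·(-322) = -1774
W: 17270 − (-1774) = 19044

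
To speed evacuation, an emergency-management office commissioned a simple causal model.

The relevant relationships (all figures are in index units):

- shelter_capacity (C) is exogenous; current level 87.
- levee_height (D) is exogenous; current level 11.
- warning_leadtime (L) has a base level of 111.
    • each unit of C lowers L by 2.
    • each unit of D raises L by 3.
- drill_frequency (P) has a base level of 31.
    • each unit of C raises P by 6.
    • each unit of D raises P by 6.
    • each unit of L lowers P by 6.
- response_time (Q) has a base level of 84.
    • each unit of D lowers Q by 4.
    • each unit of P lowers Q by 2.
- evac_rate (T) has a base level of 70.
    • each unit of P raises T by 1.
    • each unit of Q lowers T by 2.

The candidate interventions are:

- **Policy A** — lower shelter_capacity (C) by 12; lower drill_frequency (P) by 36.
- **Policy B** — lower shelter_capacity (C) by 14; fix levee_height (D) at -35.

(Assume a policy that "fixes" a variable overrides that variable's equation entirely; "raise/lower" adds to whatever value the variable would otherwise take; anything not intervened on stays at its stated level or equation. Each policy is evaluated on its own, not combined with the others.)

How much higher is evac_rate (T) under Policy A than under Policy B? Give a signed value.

Policy A (C − 12, P − 36):
  C = 87 − 12 = 75
  D = 11
  L = 111 − 2·75 + 3·11 = -6
  P = 31 + 6·75 + 6·11 − 6·(-6) (−36 from intervention) = 547
  Q = 84 − 4·11 − 2·547 = -1054
  T = 70 + 547 − 2·(-1054) = 2725
Policy B (C − 14, D := -35):
  C = 87 − 14 = 73
  D = -35
  L = 111 − 2·73 + 3·(-35) = -140
  P = 31 + 6·73 + 6·(-35) − 6·(-140) = 1099
  Q = 84 − 4·(-35) − 2·1099 = -1974
  T = 70 + 1099 − 2·(-1974) = 5117
T: 2725 − 5117 = -2392

-2392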